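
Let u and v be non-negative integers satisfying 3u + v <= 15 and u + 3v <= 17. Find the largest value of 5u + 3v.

The continuous relaxation peaks at (3.5, 4.5) with value 31.00; rounding to a feasible lattice point costs some objective.
(u,v)=(4,3): 3·4+1·3=15≤15, 1·4+3·3=13≤17, objective 29.
(u,v)=(3,4): 3·3+1·4=13≤15, 1·3+3·4=15≤17, objective 27.
(u,v)=(4,2): 3·4+1·2=14≤15, 1·4+3·2=10≤17, objective 26.
Maximum is 29 at (u,v)=(4,3).

29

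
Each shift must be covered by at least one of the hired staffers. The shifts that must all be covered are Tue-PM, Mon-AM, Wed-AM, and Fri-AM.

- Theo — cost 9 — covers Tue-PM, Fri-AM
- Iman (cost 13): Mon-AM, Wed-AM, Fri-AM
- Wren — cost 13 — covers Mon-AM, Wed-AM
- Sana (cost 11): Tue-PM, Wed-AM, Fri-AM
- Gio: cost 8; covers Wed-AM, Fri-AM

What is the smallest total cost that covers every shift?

22

The greedy cost-per-new-shift heuristic would pick Sana and Iman for 24, but a cheaper cover exists.
Choose Theo and Iman: together they cover Tue-PM, Mon-AM, Wed-AM, Fri-AM — every shift.
Total cost: 9 + 13 = 22.
No cover costs less than 22.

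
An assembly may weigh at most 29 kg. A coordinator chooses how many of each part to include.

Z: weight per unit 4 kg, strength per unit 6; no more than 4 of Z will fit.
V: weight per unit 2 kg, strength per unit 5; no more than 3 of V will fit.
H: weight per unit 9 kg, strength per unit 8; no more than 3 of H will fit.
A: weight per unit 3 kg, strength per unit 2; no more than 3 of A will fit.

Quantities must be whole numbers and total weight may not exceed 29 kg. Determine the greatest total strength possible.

Take 4×Z, 3×V, and 2×A: weight 28 ≤ 29, strength 4·6 + 3·5 + 2·2 = 43.
V has the best ratio (5/2) and is taken to its limit of 3; remaining capacity is filled optimally with the others.

43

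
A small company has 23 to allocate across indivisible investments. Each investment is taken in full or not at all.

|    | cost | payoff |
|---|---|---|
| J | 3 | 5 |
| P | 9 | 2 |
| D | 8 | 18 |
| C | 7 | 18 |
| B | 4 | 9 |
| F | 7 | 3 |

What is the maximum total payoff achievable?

D + C + B: cost 8 + 7 + 4 = 19 ≤ 23, payoff 18 + 18 + 9 = 45.
J + D + C + B: cost 3 + 8 + 7 + 4 = 22 ≤ 23, payoff 5 + 18 + 18 + 9 = 50.
Best is J, D, C, and B with total payoff 50.

50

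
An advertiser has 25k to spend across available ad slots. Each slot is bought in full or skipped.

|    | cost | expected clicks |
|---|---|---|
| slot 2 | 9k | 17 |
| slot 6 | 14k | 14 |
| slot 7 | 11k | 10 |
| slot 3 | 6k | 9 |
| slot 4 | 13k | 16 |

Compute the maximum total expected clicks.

slot 2 + slot 6: cost 9 + 14 = 23 ≤ 25, expected clicks 17 + 14 = 31.
slot 2 + slot 4: cost 9 + 13 = 22 ≤ 25, expected clicks 17 + 16 = 33.
slot 2 + slot 7: cost 9 + 11 = 20 ≤ 25, expected clicks 17 + 10 = 27.
Best is slot 2 and slot 4 with total expected clicks 33.

33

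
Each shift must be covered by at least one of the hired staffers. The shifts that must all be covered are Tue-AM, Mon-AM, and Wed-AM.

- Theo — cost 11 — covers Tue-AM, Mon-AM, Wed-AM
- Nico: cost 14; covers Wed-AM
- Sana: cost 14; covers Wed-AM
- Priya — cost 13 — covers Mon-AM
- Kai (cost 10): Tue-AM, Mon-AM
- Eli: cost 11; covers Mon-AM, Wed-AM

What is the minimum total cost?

11

This is an integer covering problem.
Theo alone covers Tue-AM, Mon-AM, Wed-AM — every shift.
Total cost: 11.
No cover costs less than 11.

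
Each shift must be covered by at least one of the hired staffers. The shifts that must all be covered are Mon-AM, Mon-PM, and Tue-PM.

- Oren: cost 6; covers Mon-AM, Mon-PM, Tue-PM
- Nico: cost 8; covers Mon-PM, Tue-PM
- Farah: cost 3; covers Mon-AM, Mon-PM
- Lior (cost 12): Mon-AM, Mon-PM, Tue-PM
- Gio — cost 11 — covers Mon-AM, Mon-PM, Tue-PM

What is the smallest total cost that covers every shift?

The greedy cost-per-new-shift heuristic would pick Farah and Oren for 9, but a cheaper cover exists.
Oren alone covers Mon-AM, Mon-PM, Tue-PM — every shift.
Total cost: 6.
No cover costs less than 6.

6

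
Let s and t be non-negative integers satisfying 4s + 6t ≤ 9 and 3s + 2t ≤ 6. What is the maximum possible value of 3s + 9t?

9

Relaxing integrality, the LP optimum is 13.50 at (s,t) = (0, 1.5), which is not an integer point.
(s,t)=(0,1) is feasible, giving 9.
(s,t)=(1,0) is feasible, giving 3.
No feasible integer point exceeds 9.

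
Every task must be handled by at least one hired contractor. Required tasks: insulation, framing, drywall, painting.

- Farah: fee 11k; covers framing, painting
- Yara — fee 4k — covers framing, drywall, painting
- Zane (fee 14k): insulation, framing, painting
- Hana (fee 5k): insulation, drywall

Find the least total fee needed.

9

Choose Yara and Hana: together they cover insulation, framing, drywall, painting — every task.
Total fee: 4 + 5 = 9.
No cover costs less than 9.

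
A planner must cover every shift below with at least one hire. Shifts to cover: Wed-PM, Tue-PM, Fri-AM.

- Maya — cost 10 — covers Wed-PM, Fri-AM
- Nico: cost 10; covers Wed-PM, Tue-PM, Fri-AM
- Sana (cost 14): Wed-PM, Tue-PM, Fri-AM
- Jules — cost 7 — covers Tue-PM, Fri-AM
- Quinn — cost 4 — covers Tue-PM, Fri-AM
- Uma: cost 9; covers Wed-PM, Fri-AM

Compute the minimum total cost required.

Nico alone covers Wed-PM, Tue-PM, Fri-AM — every shift.
Total cost: 10.

10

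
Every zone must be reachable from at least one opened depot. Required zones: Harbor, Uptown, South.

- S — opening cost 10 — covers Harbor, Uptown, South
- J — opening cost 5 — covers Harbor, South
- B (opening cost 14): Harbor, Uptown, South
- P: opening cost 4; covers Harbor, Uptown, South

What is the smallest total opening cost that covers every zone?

This is an integer covering problem.
P alone covers Harbor, Uptown, South — every zone.
Total opening cost: 4.

4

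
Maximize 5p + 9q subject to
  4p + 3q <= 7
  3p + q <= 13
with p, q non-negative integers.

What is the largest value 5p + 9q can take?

18

Relaxing integrality, the LP optimum is 21.00 at (p,q) = (0, 2.33), which is not an integer point.
(p,q)=(0,2): 4·0+3·2=6≤7, 3·0+1·2=2≤13, objective 18.
(p,q)=(1,1): 4·1+3·1=7≤7, 3·1+1·1=4≤13, objective 14.
(p,q)=(0,1): 4·0+3·1=3≤7, 3·0+1·1=1≤13, objective 9.
No feasible integer point exceeds 18.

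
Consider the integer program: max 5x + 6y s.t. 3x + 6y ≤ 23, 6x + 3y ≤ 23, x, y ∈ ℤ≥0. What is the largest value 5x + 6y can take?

The continuous relaxation peaks at (2.56, 2.56) with value 28.11; rounding to a feasible lattice point costs some objective.
(x,y)=(1,3): 3·1+6·3=21≤23, 6·1+3·3=15≤23, objective 23.
(x,y)=(2,2): 3·2+6·2=18≤23, 6·2+3·2=18≤23, objective 22.
(x,y)=(3,1): 3·3+6·1=15≤23, 6·3+3·1=21≤23, objective 21.
(x,y)=(0,3): 3·0+6·3=18≤23, 6·0+3·3=9≤23, objective 18.
No feasible integer point exceeds 23.

23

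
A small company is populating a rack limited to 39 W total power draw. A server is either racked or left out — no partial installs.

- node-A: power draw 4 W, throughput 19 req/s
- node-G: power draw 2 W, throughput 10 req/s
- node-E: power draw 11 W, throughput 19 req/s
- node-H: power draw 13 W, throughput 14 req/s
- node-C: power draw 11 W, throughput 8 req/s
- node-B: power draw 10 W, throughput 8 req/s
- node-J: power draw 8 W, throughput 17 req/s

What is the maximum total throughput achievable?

Allowing fractional choices, the relaxed optimum would be about 79.8, but servers are indivisible.
node-A + node-G + node-E + node-H + node-J: power draw 4 + 2 + 11 + 13 + 8 = 38 ≤ 39, throughput 19 + 10 + 19 + 14 + 17 = 79.
node-A + node-G + node-E + node-C + node-J: power draw 4 + 2 + 11 + 11 + 8 = 36 ≤ 39, throughput 19 + 10 + 19 + 8 + 17 = 73.
node-A + node-G + node-E + node-B + node-J: power draw 4 + 2 + 11 + 10 + 8 = 35 ≤ 39, throughput 19 + 10 + 19 + 8 + 17 = 73.
Best is node-A, node-G, node-E, node-H, and node-J with total throughput 79.

79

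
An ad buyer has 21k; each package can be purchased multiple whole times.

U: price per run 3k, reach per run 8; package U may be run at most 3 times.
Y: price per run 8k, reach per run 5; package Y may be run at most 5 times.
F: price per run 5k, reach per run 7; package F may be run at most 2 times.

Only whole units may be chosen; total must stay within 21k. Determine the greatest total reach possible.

3×U and 1×F: price 14 ≤ 21, reach 3·8 + 1·7 = 31.
3×U and 2×F: price 19 ≤ 21, reach 3·8 + 2·7 = 38.
Best is 38.

38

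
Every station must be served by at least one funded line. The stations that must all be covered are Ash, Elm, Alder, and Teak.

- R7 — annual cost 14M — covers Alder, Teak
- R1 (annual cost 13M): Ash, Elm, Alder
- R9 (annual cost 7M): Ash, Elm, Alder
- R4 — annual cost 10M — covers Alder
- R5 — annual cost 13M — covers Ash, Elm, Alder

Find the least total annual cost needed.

This is an integer covering problem.
Choose R7 and R9: together they cover Ash, Elm, Alder, Teak — every station.
Total annual cost: 14 + 7 = 21.
No cover costs less than 21.

21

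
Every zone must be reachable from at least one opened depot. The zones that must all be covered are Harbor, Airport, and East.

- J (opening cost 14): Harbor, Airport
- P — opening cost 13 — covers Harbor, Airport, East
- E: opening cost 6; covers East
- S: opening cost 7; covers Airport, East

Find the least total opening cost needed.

13

The greedy cost-per-new-zone heuristic would pick S and P for 20, but a cheaper cover exists.
P alone covers Harbor, Airport, East — every zone.
Total opening cost: 13.
No cover costs less than 13.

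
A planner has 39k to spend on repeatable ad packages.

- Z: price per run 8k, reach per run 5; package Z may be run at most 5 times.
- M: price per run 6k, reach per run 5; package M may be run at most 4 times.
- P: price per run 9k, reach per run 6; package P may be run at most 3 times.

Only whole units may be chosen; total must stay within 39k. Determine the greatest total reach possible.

28

This is a bounded integer knapsack.
M has the best ratio (5/6); taking only M gives at most 4×5 = 20 (stopped by the supply cap of 4).
Mixing does better — 2×M and 3×P: price 39 ≤ 39, reach 2·5 + 3·6 = 28.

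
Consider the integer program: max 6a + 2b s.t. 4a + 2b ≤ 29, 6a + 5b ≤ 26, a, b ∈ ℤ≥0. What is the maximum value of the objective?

24

Relaxing integrality, the LP optimum is 26.00 at (a,b) = (4.33, 0), which is not an integer point.
(a,b)=(4,0) is feasible, giving 24.
(a,b)=(3,1) is feasible, giving 20.
(a,b)=(3,0) is feasible, giving 18.
The best lattice point is (4,0), giving 24.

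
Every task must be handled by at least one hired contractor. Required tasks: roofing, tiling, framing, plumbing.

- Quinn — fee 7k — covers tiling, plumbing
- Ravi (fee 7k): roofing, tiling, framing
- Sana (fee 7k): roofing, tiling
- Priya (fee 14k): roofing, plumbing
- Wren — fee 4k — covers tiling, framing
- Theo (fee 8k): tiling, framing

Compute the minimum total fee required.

14

The greedy cost-per-new-task heuristic would pick Wren, Quinn, and Ravi for 18, but a cheaper cover exists.
Choose Quinn and Ravi: together they cover roofing, tiling, framing, plumbing — every task.
Total fee: 7 + 7 = 14.
No cover costs less than 14.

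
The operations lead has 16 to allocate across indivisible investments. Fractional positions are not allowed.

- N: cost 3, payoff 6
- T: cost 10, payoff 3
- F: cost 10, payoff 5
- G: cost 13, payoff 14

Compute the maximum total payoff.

20

Treat it as a binary knapsack problem.
N + F: cost 3 + 10 = 13 ≤ 16, payoff 6 + 5 = 11.
N + G: cost 3 + 13 = 16 ≤ 16, payoff 6 + 14 = 20.
G: cost 13 ≤ 16, payoff 14.
Best is N and G with total payoff 20.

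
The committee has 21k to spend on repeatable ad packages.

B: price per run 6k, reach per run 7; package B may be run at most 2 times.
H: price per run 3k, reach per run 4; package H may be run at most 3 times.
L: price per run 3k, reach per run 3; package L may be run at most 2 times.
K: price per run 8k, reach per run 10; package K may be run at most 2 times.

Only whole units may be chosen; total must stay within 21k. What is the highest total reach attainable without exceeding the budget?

26

Take 2×B and 3×H: price 21 ≤ 21, reach 2·7 + 3·4 = 26.
H has the best ratio (4/3) and is taken to its limit of 3; remaining capacity is filled optimally with the others.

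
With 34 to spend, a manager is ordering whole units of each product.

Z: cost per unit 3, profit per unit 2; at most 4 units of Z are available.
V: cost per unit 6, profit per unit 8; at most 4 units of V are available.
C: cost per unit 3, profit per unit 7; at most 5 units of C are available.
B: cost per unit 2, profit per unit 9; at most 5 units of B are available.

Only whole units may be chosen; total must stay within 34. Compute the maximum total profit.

B has the best ratio (9/2); taking only B gives at most 5×9 = 45 (stopped by the supply cap of 5).
Mixing does better — 1×Z, 1×V, 5×C, and 5×B: cost 34 ≤ 34, profit 1·2 + 1·8 + 5·7 + 5·9 = 90.

90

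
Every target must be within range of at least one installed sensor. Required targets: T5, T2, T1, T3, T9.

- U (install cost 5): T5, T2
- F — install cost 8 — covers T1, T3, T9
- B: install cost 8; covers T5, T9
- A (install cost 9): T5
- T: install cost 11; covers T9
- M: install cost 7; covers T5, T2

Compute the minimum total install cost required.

13

Choose U and F: together they cover T5, T2, T1, T3, T9 — every target.
Total install cost: 5 + 8 = 13.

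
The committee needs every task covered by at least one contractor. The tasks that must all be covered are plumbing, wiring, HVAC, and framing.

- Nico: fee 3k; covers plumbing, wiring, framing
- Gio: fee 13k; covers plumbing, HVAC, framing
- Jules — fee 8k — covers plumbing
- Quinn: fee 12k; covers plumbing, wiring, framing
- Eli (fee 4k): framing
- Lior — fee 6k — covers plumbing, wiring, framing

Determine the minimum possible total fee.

16

Choose Nico and Gio: together they cover plumbing, wiring, HVAC, framing — every task.
Total fee: 3 + 13 = 16.
No cover costs less than 16.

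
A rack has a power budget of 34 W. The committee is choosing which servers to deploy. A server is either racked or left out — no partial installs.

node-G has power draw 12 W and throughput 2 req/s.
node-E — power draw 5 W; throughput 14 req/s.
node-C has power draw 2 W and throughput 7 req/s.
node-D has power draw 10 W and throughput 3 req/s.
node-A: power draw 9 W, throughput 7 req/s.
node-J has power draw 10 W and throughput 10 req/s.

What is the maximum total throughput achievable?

node-E + node-C + node-D + node-J: power draw 5 + 2 + 10 + 10 = 27 ≤ 34, throughput 14 + 7 + 3 + 10 = 34.
node-E + node-D + node-A + node-J: power draw 5 + 10 + 9 + 10 = 34 ≤ 34, throughput 14 + 3 + 7 + 10 = 34.
node-E + node-C + node-A + node-J: power draw 5 + 2 + 9 + 10 = 26 ≤ 34, throughput 14 + 7 + 7 + 10 = 38.
Best is node-E, node-C, node-A, and node-J with total throughput 38.

38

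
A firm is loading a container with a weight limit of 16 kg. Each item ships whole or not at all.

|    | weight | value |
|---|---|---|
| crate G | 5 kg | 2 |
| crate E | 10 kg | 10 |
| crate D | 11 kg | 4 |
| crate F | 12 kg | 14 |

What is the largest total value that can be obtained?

14

This is an integer program with binary decision variables.
Allowing fractional choices, the relaxed optimum would be about 18.0, but items are indivisible.
crate F: weight 12 ≤ 16, value 14.
crate E: weight 10 ≤ 16, value 10.
crate G + crate E: weight 5 + 10 = 15 ≤ 16, value 2 + 10 = 12.
Best is crate F with total value 14.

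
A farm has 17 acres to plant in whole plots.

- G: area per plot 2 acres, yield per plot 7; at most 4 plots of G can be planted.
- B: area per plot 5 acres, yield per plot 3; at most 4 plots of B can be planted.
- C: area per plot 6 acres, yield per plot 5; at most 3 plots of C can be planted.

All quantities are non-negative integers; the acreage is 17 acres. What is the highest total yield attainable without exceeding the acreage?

33

4×G and 1×C: area 14 ≤ 17, yield 4·7 + 1·5 = 33.
4×G and 1×B: area 13 ≤ 17, yield 4·7 + 1·3 = 31.
Best is 33.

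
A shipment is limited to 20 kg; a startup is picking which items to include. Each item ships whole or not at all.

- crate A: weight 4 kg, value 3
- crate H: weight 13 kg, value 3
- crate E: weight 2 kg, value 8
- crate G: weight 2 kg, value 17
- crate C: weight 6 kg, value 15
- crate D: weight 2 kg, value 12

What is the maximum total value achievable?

crate A + crate G + crate C + crate D: weight 4 + 2 + 6 + 2 = 14 ≤ 20, value 3 + 17 + 15 + 12 = 47.
crate E + crate G + crate C + crate D: weight 2 + 2 + 6 + 2 = 12 ≤ 20, value 8 + 17 + 15 + 12 = 52.
crate A + crate E + crate G + crate C + crate D: weight 4 + 2 + 2 + 6 + 2 = 16 ≤ 20, value 3 + 8 + 17 + 15 + 12 = 55.
Best is crate A, crate E, crate G, crate C, and crate D with total value 55.

55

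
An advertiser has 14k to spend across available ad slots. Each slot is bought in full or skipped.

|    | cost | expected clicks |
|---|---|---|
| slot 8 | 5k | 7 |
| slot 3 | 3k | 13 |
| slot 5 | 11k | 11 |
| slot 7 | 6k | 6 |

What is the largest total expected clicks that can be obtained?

slot 8 + slot 3 + slot 7: cost 5 + 3 + 6 = 14 ≤ 14, expected clicks 7 + 13 + 6 = 26.
slot 3 + slot 5: cost 3 + 11 = 14 ≤ 14, expected clicks 13 + 11 = 24.
Best is slot 8, slot 3, and slot 7 with total expected clicks 26.

26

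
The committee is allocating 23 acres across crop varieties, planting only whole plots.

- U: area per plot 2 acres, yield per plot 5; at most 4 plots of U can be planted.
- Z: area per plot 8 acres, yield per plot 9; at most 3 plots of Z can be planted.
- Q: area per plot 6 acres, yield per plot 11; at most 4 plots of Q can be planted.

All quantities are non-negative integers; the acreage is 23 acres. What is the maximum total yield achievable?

43

2×U and 3×Q: area 22 ≤ 23, yield 2·5 + 3·11 = 43.
4×U and 2×Q: area 20 ≤ 23, yield 4·5 + 2·11 = 42.
Best is 43.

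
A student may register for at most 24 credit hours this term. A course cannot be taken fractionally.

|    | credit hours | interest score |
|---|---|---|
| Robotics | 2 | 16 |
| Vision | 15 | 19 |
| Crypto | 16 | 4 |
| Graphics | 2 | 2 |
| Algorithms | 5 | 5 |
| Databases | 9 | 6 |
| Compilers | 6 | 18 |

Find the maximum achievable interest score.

Treat it as a binary knapsack problem.
Robotics + Vision + Compilers: credit hours 2 + 15 + 6 = 23 ≤ 24, interest score 16 + 19 + 18 = 53.
Robotics + Graphics + Algorithms + Databases + Compilers: credit hours 2 + 2 + 5 + 9 + 6 = 24 ≤ 24, interest score 16 + 2 + 5 + 6 + 18 = 47.
Robotics + Algorithms + Databases + Compilers: credit hours 2 + 5 + 9 + 6 = 22 ≤ 24, interest score 16 + 5 + 6 + 18 = 45.
Best is Robotics, Vision, and Compilers with total interest score 53.

53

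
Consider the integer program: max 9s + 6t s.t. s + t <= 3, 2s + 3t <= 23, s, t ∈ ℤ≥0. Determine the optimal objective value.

27

(s,t)=(3,0): 1·3+1·0=3≤3, 2·3+3·0=6≤23, objective 27.
(s,t)=(2,1): 1·2+1·1=3≤3, 2·2+3·1=7≤23, objective 24.
(s,t)=(2,0): 1·2+1·0=2≤3, 2·2+3·0=4≤23, objective 18.
Maximum is 27 at (s,t)=(3,0).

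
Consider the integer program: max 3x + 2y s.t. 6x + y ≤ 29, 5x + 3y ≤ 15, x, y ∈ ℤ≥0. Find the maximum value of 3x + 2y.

10

(x,y)=(0,5): 6·0+1·5=5≤29, 5·0+3·5=15≤15, objective 10.
(x,y)=(0,4): 6·0+1·4=4≤29, 5·0+3·4=12≤15, objective 8.
Maximum is 10 at (x,y)=(0,5).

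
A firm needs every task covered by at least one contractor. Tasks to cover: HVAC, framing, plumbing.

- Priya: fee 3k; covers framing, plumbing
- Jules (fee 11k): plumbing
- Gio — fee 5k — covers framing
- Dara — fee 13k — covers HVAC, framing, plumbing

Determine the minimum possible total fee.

13

The greedy cost-per-new-task heuristic would pick Priya and Dara for 16, but a cheaper cover exists.
Dara alone covers HVAC, framing, plumbing — every task.
Total fee: 13.
No cover costs less than 13.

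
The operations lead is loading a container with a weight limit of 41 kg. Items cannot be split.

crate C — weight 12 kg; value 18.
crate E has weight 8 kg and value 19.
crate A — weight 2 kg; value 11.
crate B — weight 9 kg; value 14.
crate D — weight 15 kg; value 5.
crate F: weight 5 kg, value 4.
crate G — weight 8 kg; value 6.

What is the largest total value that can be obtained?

Allowing fractional choices, the relaxed optimum would be about 69.8, but items are indivisible.
crate C + crate E + crate A + crate B + crate G: weight 12 + 8 + 2 + 9 + 8 = 39 ≤ 41, value 18 + 19 + 11 + 14 + 6 = 68.
crate C + crate E + crate A + crate B + crate F: weight 12 + 8 + 2 + 9 + 5 = 36 ≤ 41, value 18 + 19 + 11 + 14 + 4 = 66.
crate C + crate E + crate A + crate B: weight 12 + 8 + 2 + 9 = 31 ≤ 41, value 18 + 19 + 11 + 14 = 62.
Best is crate C, crate E, crate A, crate B, and crate G with total value 68.

68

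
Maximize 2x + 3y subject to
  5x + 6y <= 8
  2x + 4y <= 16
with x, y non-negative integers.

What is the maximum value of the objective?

3

The continuous relaxation peaks at (0, 1.33) with value 4.00; rounding to a feasible lattice point costs some objective.
(x,y)=(0,1): 5·0+6·1=6≤8, 2·0+4·1=4≤16, objective 3.
(x,y)=(1,0): 5·1+6·0=5≤8, 2·1+4·0=2≤16, objective 2.
(x,y)=(0,0): 5·0+6·0=0≤8, 2·0+4·0=0≤16, objective 0.
No feasible integer point exceeds 3.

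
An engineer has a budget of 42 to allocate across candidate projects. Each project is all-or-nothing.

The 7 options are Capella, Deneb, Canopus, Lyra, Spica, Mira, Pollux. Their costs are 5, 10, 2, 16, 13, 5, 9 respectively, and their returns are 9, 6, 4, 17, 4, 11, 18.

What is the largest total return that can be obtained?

59

Take Capella, Canopus, Lyra, Mira, and Pollux: cost 5 + 2 + 16 + 5 + 9 = 37 ≤ 42, return 9 + 4 + 17 + 11 + 18 = 59.
No other feasible combination does better.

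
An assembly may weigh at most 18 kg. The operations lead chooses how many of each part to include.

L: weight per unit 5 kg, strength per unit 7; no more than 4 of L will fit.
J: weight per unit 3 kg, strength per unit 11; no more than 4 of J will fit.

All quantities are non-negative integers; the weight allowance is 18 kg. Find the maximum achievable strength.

51

This is a bounded integer knapsack.
1×L and 4×J: weight 17 ≤ 18, strength 1·7 + 4·11 = 51.
4×J: weight 12 ≤ 18, strength 4·11 = 44.
Best is 51.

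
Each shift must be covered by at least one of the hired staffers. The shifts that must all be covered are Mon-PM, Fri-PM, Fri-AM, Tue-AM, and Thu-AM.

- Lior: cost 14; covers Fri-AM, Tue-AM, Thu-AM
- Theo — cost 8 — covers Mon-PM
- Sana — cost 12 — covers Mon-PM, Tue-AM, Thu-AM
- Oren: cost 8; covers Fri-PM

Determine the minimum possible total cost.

Choose Lior, Theo, and Oren: together they cover Mon-PM, Fri-PM, Fri-AM, Tue-AM, Thu-AM — every shift.
Total cost: 14 + 8 + 8 = 30.

30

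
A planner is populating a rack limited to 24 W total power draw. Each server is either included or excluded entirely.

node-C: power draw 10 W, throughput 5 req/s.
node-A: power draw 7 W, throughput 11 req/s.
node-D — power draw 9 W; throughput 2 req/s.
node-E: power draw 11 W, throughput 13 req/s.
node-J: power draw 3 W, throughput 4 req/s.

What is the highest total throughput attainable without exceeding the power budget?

Treat it as a binary knapsack problem.
Take node-A, node-E, and node-J: power draw 7 + 11 + 3 = 21 ≤ 24, throughput 11 + 13 + 4 = 28.
No other feasible combination does better.

28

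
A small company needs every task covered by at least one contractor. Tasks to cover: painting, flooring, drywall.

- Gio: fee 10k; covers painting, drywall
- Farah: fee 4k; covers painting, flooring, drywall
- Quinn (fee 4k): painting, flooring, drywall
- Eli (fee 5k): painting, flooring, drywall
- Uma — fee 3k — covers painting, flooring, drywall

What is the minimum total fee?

Uma alone covers painting, flooring, drywall — every task.
Total fee: 3.
No cover costs less than 3.

3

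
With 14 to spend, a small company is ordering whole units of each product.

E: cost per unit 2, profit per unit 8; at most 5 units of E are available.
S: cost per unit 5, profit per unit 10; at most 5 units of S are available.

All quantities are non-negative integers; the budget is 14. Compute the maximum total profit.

Take 4×E and 1×S: cost 13 ≤ 14, profit 4·8 + 1·10 = 42.
No other integer combination yields more.

42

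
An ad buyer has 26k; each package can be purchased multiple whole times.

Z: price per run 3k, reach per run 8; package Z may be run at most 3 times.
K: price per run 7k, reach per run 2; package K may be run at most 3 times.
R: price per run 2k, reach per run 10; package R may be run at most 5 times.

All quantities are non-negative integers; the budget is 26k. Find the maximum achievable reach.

3×Z, 1×K, and 5×R: price 26 ≤ 26, reach 3·8 + 1·2 + 5·10 = 76.
3×Z and 5×R: price 19 ≤ 26, reach 3·8 + 5·10 = 74.
Best is 76.

76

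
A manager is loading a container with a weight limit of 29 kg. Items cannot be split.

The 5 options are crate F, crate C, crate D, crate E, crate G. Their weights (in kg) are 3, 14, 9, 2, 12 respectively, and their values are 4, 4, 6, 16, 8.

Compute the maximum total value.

34

This is an integer program with binary decision variables.
Allowing fractional choices, the relaxed optimum would be about 34.9, but items are indivisible.
crate D + crate E + crate G: weight 9 + 2 + 12 = 23 ≤ 29, value 6 + 16 + 8 = 30.
crate F + crate D + crate E + crate G: weight 3 + 9 + 2 + 12 = 26 ≤ 29, value 4 + 6 + 16 + 8 = 34.
crate F + crate C + crate D + crate E: weight 3 + 14 + 9 + 2 = 28 ≤ 29, value 4 + 4 + 6 + 16 = 30.
Best is crate F, crate D, crate E, and crate G with total value 34.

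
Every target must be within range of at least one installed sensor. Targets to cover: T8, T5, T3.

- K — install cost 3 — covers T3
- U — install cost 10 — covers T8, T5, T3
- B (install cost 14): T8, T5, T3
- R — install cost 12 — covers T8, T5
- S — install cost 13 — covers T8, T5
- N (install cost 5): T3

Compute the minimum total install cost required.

10

This is a weighted set-cover instance.
The greedy cost-per-new-target heuristic would pick K and U for 13, but a cheaper cover exists.
U alone covers T8, T5, T3 — every target.
Total install cost: 10.
No cover costs less than 10.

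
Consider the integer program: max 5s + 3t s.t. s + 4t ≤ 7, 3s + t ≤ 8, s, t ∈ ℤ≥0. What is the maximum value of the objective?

13

(s,t)=(2,1): 1·2+4·1=6≤7, 3·2+1·1=7≤8, objective 13.
(s,t)=(2,0): 1·2+4·0=2≤7, 3·2+1·0=6≤8, objective 10.
(s,t)=(1,1): 1·1+4·1=5≤7, 3·1+1·1=4≤8, objective 8.
No feasible integer point exceeds 13.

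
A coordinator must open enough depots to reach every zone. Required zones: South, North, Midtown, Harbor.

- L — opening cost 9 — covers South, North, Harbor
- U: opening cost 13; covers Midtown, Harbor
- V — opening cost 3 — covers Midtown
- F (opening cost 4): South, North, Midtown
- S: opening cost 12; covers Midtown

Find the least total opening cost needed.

This is a weighted set-cover instance.
The greedy cost-per-new-zone heuristic would pick F and L for 13, but a cheaper cover exists.
Choose L and V: together they cover South, North, Midtown, Harbor — every zone.
Total opening cost: 9 + 3 = 12.
No cover costs less than 12.

12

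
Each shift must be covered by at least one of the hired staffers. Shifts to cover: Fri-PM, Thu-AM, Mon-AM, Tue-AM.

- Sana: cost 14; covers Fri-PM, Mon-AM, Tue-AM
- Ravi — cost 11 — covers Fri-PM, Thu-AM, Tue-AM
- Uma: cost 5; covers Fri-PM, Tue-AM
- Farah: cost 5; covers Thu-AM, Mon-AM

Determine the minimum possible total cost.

Choose Uma and Farah: together they cover Fri-PM, Thu-AM, Mon-AM, Tue-AM — every shift.
Total cost: 5 + 5 = 10.

10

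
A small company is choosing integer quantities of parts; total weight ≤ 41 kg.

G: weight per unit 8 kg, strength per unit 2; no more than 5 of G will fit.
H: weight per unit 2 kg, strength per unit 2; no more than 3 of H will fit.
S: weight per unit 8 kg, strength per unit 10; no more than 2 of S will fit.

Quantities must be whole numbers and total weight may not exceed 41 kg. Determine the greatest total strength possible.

30

S has the best ratio (10/8); taking only S gives at most 2×10 = 20 (stopped by the supply cap of 2).
Mixing does better — 2×G, 3×H, and 2×S: weight 38 ≤ 41, strength 2·2 + 3·2 + 2·10 = 30.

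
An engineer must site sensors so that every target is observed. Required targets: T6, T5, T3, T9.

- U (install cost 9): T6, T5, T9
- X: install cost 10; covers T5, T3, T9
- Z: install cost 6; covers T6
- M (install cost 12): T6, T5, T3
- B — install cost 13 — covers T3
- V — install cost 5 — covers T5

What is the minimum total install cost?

Choose X and Z: together they cover T6, T5, T3, T9 — every target.
Total install cost: 10 + 6 = 16.

16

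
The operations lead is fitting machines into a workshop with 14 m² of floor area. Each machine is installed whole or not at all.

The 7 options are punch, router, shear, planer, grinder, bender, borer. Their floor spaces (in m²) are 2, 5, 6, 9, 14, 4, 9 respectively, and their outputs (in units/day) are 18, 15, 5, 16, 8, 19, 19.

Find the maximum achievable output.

52

Allowing fractional choices, the relaxed optimum would be about 58.3, but machines are indivisible.
punch + shear + bender: floor space 2 + 6 + 4 = 12 ≤ 14, output 18 + 5 + 19 = 42.
punch + router + bender: floor space 2 + 5 + 4 = 11 ≤ 14, output 18 + 15 + 19 = 52.
punch + router + shear: floor space 2 + 5 + 6 = 13 ≤ 14, output 18 + 15 + 5 = 38.
Best is punch, router, and bender with total output 52.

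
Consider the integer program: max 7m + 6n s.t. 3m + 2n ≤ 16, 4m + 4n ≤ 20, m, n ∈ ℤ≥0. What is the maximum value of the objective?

35

(m,n)=(5,0): 3·5+2·0=15≤16, 4·5+4·0=20≤20, objective 35.
(m,n)=(4,1): 3·4+2·1=14≤16, 4·4+4·1=20≤20, objective 34.
(m,n)=(4,0): 3·4+2·0=12≤16, 4·4+4·0=16≤20, objective 28.
No feasible integer point exceeds 35.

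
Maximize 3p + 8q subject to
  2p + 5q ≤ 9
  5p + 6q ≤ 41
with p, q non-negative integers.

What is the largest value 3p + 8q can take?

(p,q)=(2,1): 2·2+5·1=9≤9, 5·2+6·1=16≤41, objective 14.
(p,q)=(1,1): 2·1+5·1=7≤9, 5·1+6·1=11≤41, objective 11.
(p,q)=(3,0): 2·3+5·0=6≤9, 5·3+6·0=15≤41, objective 9.
The best lattice point is (2,1), giving 14.

14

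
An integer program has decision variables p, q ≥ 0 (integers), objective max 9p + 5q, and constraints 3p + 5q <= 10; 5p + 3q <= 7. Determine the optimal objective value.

(p,q)=(0,2) is feasible, giving 10.
(p,q)=(1,0) is feasible, giving 9.
(p,q)=(0,1) is feasible, giving 5.
(p,q)=(0,0) is feasible, giving 0.
Maximum is 10 at (p,q)=(0,2).

10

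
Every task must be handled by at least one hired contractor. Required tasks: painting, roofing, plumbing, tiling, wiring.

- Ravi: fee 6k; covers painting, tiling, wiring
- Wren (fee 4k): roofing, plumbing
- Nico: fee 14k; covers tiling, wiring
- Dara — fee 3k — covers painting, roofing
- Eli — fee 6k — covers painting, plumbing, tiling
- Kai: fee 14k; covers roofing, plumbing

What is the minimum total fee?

This is an integer covering problem.
The greedy cost-per-new-task heuristic would pick Dara, Ravi, and Wren for 13, but a cheaper cover exists.
Choose Ravi and Wren: together they cover painting, roofing, plumbing, tiling, wiring — every task.
Total fee: 6 + 4 = 10.
No cover costs less than 10.

10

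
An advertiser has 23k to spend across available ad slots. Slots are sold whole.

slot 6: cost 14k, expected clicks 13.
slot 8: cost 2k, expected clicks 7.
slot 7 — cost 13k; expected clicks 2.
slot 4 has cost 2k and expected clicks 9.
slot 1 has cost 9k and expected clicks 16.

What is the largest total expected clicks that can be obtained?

32

Take slot 8, slot 4, and slot 1: cost 2 + 2 + 9 = 13 ≤ 23, expected clicks 7 + 9 + 16 = 32.
No other feasible combination does better.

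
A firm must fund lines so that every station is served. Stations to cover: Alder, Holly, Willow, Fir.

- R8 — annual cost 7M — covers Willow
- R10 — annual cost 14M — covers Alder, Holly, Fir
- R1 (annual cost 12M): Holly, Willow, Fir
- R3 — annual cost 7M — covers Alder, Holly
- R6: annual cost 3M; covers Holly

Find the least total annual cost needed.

This is an integer covering problem.
The greedy cost-per-new-station heuristic would pick R6, R1, and R3 for 22, but a cheaper cover exists.
Choose R1 and R3: together they cover Alder, Holly, Willow, Fir — every station.
Total annual cost: 12 + 7 = 19.
No cover costs less than 19.

19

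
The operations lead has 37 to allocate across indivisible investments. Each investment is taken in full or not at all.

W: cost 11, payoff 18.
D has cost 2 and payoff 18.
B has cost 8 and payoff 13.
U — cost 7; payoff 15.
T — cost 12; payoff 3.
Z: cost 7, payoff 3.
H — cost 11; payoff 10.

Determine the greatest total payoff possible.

67

This is an integer program with binary decision variables.
Allowing fractional choices, the relaxed optimum would be about 72.2, but investments are indivisible.
W + D + B + U + Z: cost 11 + 2 + 8 + 7 + 7 = 35 ≤ 37, payoff 18 + 18 + 13 + 15 + 3 = 67.
W + D + U + H: cost 11 + 2 + 7 + 11 = 31 ≤ 37, payoff 18 + 18 + 15 + 10 = 61.
W + D + B + U: cost 11 + 2 + 8 + 7 = 28 ≤ 37, payoff 18 + 18 + 13 + 15 = 64.
Best is W, D, B, U, and Z with total payoff 67.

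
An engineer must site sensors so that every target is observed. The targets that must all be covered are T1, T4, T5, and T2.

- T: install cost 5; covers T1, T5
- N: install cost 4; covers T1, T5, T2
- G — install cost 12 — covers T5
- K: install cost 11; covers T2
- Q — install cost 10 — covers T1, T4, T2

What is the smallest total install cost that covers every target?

Choose N and Q: together they cover T1, T4, T5, T2 — every target.
Total install cost: 4 + 10 = 14.

14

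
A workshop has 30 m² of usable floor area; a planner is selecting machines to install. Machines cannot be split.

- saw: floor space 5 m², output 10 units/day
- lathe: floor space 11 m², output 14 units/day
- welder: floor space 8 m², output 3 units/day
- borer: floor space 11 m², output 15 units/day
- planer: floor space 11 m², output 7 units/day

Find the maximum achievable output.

Allowing fractional choices, the relaxed optimum would be about 40.9, but machines are indivisible.
saw + lathe + borer: floor space 5 + 11 + 11 = 27 ≤ 30, output 10 + 14 + 15 = 39.
saw + borer + planer: floor space 5 + 11 + 11 = 27 ≤ 30, output 10 + 15 + 7 = 32.
Best is saw, lathe, and borer with total output 39.

39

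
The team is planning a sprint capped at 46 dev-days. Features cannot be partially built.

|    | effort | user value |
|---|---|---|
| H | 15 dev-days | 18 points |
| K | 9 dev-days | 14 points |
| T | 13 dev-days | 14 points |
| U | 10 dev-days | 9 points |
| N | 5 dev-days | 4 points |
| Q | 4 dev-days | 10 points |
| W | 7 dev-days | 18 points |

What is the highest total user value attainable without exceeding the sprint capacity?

69

This is an integer program with binary decision variables.
Take H, K, U, Q, and W: effort 15 + 9 + 10 + 4 + 7 = 45 ≤ 46, user value 18 + 14 + 9 + 10 + 18 = 69.
No other feasible combination does better.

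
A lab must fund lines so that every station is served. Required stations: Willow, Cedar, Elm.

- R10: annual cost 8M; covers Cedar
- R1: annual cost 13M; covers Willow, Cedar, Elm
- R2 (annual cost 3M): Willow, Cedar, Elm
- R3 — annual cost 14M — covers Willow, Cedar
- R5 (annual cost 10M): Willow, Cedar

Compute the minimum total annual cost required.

3

This is an integer covering problem.
R2 alone covers Willow, Cedar, Elm — every station.
Total annual cost: 3.
No cover costs less than 3.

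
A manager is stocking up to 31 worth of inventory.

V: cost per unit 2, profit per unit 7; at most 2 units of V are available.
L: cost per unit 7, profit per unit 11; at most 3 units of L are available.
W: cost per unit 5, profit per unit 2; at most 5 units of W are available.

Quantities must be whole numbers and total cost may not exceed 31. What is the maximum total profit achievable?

Take 2×V, 3×L, and 1×W: cost 30 ≤ 31, profit 2·7 + 3·11 + 1·2 = 49.
V has the best ratio (7/2) and is taken to its limit of 2; remaining capacity is filled optimally with the others.

49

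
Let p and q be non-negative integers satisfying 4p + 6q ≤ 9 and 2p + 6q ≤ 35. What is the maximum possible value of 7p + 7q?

The continuous relaxation peaks at (2.25, 0) with value 15.75; rounding to a feasible lattice point costs some objective.
(p,q)=(2,0): 4·2+6·0=8≤9, 2·2+6·0=4≤35, objective 14.
(p,q)=(1,0): 4·1+6·0=4≤9, 2·1+6·0=2≤35, objective 7.
The best lattice point is (2,0), giving 14.

14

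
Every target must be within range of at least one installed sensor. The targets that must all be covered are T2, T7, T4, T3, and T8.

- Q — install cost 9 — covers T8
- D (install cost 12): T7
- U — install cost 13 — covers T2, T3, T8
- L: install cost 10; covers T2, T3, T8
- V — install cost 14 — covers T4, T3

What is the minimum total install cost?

36

Choose D, L, and V: together they cover T2, T7, T4, T3, T8 — every target.
Total install cost: 12 + 10 + 14 = 36.
No cover costs less than 36.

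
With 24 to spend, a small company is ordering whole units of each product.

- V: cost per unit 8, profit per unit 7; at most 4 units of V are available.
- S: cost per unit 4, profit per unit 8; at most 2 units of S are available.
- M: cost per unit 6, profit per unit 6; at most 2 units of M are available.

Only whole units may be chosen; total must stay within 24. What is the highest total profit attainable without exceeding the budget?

1×V, 2×S, and 1×M: cost 22 ≤ 24, profit 1·7 + 2·8 + 1·6 = 29.
2×V and 2×S: cost 24 ≤ 24, profit 2·7 + 2·8 = 30.
Best is 30.

30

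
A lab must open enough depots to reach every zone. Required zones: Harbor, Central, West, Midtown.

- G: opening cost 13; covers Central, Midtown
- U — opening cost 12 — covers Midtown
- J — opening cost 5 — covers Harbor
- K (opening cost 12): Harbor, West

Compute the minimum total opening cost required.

Choose G and K: together they cover Harbor, Central, West, Midtown — every zone.
Total opening cost: 13 + 12 = 25.

25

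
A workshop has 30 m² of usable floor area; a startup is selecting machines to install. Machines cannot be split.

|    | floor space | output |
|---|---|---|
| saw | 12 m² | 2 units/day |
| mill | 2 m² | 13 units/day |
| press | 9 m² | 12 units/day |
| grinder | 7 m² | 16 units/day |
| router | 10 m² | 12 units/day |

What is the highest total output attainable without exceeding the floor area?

53

saw + mill + press + grinder: floor space 12 + 2 + 9 + 7 = 30 ≤ 30, output 2 + 13 + 12 + 16 = 43.
mill + press + grinder + router: floor space 2 + 9 + 7 + 10 = 28 ≤ 30, output 13 + 12 + 16 + 12 = 53.
mill + press + grinder: floor space 2 + 9 + 7 = 18 ≤ 30, output 13 + 12 + 16 = 41.
Best is mill, press, grinder, and router with total output 53.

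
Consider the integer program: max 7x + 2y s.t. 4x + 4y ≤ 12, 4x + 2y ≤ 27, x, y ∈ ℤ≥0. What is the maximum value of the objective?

(x,y)=(3,0) is feasible, giving 21.
(x,y)=(2,1) is feasible, giving 16.
Maximum is 21 at (x,y)=(3,0).

21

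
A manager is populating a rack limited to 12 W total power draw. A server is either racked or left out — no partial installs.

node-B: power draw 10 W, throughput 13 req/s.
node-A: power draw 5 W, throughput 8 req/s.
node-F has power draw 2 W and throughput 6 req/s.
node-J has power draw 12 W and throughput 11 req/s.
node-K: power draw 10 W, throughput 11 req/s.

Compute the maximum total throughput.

19

node-B + node-F: power draw 10 + 2 = 12 ≤ 12, throughput 13 + 6 = 19.
node-A + node-F: power draw 5 + 2 = 7 ≤ 12, throughput 8 + 6 = 14.
node-F + node-K: power draw 2 + 10 = 12 ≤ 12, throughput 6 + 11 = 17.
Best is node-B and node-F with total throughput 19.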